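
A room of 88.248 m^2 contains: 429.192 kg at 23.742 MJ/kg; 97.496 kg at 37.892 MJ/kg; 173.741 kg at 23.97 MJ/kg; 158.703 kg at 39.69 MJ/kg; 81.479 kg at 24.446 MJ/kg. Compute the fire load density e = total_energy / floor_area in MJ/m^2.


Total energy = 429.192*23.742 + 97.496*37.892 + 173.741*23.97 + 158.703*39.69 + 81.479*24.446
= 10189.88 + 3694.318 + 4164.572 + 6298.922 + 1991.836
= 26339.52 MJ
e = 26339.52 / 88.248 = 298.47 MJ/m^2

298.47 MJ/m^2


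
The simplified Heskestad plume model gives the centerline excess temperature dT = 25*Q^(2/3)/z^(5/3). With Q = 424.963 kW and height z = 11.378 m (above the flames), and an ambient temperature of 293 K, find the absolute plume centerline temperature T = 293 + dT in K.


Q^(2/3) = 56.524
z^(5/3) = 57.559
dT = 25 * 56.524 / 57.559 = 24.551 K
T = 293 + 24.551 = 317.55 K

317.55 K


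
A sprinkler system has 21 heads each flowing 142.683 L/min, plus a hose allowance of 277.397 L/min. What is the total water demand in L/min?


Sprinkler demand = 21 * 142.683 = 2996.343 L/min
Total = 2996.343 + 277.397 = 3273.74 L/min

3273.74 L/min


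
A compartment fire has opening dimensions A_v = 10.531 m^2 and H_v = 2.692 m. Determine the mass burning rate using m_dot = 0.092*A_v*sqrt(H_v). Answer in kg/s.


sqrt(H_v) = 1.6407
m_dot = 0.092 * 10.531 * 1.6407 = 1.5896 kg/s

1.5896 kg/s


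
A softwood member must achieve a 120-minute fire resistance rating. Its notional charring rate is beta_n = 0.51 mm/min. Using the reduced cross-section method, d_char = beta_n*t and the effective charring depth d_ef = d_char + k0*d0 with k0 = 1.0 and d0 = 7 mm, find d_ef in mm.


d_char = 0.51 * 120 = 61.2 mm
d_ef = 61.2 + 1.0*7 = 68.2 mm

68.2 mm


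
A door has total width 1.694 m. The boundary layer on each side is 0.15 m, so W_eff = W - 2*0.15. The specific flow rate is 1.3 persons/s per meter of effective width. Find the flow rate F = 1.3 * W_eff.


W_eff = 1.694 - 0.30 = 1.394 m
F = 1.3 * 1.394 = 1.8122 persons/s

1.8122 persons/s


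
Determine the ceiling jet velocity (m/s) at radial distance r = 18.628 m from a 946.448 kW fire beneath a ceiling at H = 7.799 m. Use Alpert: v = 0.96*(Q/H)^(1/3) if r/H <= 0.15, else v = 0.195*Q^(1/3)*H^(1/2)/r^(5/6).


r/H = 18.628 / 7.799 = 2.3885
r/H > 0.15, so v = 0.195*Q^(1/3)*H^(1/2)/r^(5/6)
Q^(1/3) = 9.8182
H^(1/2) = 2.7927
r^(5/6) = 11.441
v = 0.195 * 9.8182 * 2.7927 / 11.441 = 0.46732 m/s

0.46732 m/s


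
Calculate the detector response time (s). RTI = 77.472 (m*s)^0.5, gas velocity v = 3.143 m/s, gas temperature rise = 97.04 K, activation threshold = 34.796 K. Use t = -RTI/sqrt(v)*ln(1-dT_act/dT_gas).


dT_act/dT_gas = 0.35857
ln(1 - 0.35857) = -0.44406
t = -77.472 / sqrt(3.143) * -0.44406 = 19.405 s

19.405 s


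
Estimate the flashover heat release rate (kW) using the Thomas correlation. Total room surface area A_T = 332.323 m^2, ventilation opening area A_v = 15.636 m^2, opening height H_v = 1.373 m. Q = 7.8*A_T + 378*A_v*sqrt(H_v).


7.8*A_T = 2592.1
sqrt(H_v) = 1.1718
378*A_v*sqrt(H_v) = 6925.5
Q = 2592.1 + 6925.5 = 9517.6 kW

9517.6 kW


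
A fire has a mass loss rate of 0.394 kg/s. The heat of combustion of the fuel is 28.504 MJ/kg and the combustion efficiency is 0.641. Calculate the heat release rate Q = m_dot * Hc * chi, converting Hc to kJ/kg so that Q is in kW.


Hc = 28.504 MJ/kg = 28.504 * 1000 kJ/kg = 28504 kJ/kg
Q = 0.394 kg/s * 28504 kJ/kg * 0.641 = 7198.8 kW

7198.8 kW


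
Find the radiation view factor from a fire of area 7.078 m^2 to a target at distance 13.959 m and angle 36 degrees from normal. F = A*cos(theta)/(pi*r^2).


cos(36 deg) = 0.80902
pi*r^2 = 612.15
F = 7.078 * 0.80902 / 612.15 = 0.0093543

0.0093543


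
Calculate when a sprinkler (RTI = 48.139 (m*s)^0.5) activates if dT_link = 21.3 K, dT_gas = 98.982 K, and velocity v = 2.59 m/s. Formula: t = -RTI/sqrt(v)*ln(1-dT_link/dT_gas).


dT_link/dT_gas = 0.21519
ln(1 - 0.21519) = -0.24231
t = -48.139 / sqrt(2.59) * -0.24231 = 7.2481 s

7.2481 s


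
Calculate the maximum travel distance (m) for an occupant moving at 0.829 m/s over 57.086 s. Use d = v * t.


d = 0.829 * 57.086 = 47.324 m

47.324 m


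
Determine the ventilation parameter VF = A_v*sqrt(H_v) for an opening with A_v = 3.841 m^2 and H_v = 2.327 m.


sqrt(H_v) = 1.5255
VF = 3.841 * 1.5255 = 5.8593 m^(5/2)

5.8593 m^(5/2)


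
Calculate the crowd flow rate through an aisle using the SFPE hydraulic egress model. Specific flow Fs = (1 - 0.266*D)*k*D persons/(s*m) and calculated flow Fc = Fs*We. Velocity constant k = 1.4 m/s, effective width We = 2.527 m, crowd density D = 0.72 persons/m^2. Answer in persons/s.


1 - 0.266*D = 1 - 0.266*0.72 = 0.80848
Fs = 0.80848 * 1.4 * 0.72 = 0.81495 persons/(s*m)
Fc = 0.81495 * 2.527 = 2.0594 persons/s

2.0594 persons/s


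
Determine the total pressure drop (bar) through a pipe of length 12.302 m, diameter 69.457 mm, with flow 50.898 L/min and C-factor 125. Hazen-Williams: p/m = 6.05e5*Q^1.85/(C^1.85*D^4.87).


Q^1.85 = 1436.8
C^1.85 = 7573.3
D^4.87 = 9.3144e+08
p/m = 0.00012323 bar/m
p_total = 0.00012323 * 12.302 = 0.0015160 bar

0.0015160 bar


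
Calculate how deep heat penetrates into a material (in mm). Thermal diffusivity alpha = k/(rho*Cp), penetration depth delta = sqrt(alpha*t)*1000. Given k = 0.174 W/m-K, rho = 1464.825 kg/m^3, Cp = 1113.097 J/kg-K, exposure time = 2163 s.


alpha = 0.174 / (1464.825 * 1113.097) = 1.0672e-07 m^2/s
alpha * t = 0.00023083
delta = sqrt(0.00023083) * 1000 = 15.193 mm

15.193 mm


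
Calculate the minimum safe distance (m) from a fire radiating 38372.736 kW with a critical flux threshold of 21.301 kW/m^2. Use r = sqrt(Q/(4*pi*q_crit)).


4*pi*q_crit = 267.68
Q/(4*pi*q_crit) = 143.36
r = sqrt(143.36) = 11.973 m

11.973 m


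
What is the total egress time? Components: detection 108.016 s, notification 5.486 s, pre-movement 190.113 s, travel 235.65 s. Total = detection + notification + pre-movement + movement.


Total = 108.016 + 5.486 + 190.113 + 235.65 = 539.265 s

539.265 s


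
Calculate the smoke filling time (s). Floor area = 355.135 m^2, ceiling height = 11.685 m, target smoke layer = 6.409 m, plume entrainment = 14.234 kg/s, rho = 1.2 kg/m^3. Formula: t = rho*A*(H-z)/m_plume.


H - z = 5.276 m
t = 1.2 * 355.135 * 5.276 / 14.234 = 157.96 s

157.96 s


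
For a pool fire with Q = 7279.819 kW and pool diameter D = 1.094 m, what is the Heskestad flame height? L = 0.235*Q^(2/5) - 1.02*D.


Q^(2/5) = 35.063
0.235 * Q^(2/5) = 8.2398
1.02 * D = 1.1159
L = 7.1239 m

7.1239 m


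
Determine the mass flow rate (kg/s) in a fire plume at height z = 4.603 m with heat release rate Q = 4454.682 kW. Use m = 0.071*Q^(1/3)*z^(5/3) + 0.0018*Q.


Q^(1/3) = 16.454
z^(5/3) = 12.737
First term = 0.071 * 16.454 * 12.737 = 14.880
Second term = 0.0018 * 4454.682 = 8.0184
m = 22.898 kg/s

22.898 kg/s


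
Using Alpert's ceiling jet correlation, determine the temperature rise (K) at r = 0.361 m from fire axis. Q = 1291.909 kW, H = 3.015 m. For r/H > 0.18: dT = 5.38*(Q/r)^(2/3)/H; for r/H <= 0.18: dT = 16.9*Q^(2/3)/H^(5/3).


r/H = 0.361 / 3.015 = 0.11973
r/H <= 0.18, so dT = 16.9*Q^(2/3)/H^(5/3)
Q^(2/3) = 118.62
H^(5/3) = 6.2923
dT = 16.9 * 118.62 / 6.2923 = 318.59 K

318.59 K


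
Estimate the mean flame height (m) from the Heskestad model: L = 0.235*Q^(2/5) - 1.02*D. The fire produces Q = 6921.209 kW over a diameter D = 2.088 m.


Q^(2/5) = 34.362
0.235 * Q^(2/5) = 8.0750
1.02 * D = 2.1298
L = 5.9452 m

5.9452 m


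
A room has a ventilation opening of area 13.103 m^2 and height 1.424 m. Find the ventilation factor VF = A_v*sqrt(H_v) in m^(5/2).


sqrt(H_v) = 1.1933
VF = 13.103 * 1.1933 = 15.636 m^(5/2)

15.636 m^(5/2)


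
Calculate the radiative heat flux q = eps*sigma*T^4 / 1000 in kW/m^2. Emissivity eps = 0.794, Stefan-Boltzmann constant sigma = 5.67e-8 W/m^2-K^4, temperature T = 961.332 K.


T^4 = 8.5407e+11
q = 0.794 * 5.67e-8 * 8.5407e+11 / 1000 = 38.450 kW/m^2

38.450 kW/m^2


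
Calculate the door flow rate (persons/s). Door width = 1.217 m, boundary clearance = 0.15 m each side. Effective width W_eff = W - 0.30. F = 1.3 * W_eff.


W_eff = 1.217 - 0.30 = 0.917 m
F = 1.3 * 0.917 = 1.1921 persons/s

1.1921 persons/s


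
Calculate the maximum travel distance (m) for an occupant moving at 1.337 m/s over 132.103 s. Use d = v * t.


d = 1.337 * 132.103 = 176.62 m

176.62 m


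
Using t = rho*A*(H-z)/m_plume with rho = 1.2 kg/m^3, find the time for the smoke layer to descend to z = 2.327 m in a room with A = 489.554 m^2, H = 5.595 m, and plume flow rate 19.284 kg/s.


H - z = 3.268 m
t = 1.2 * 489.554 * 3.268 / 19.284 = 99.556 s

99.556 s


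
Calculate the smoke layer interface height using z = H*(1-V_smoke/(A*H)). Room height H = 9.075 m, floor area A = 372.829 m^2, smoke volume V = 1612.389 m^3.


V/(A*H) = 0.47656
1 - 0.47656 = 0.52344
z = 9.075 * 0.52344 = 4.7503 m

4.7503 m


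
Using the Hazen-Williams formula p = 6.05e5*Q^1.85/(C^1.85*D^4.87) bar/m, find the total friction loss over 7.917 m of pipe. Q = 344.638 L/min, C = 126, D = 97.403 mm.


Q^1.85 = 49445
C^1.85 = 7685.7
D^4.87 = 4.8345e+09
p/m = 0.00080509 bar/m
p_total = 0.00080509 * 7.917 = 0.0063739 bar

0.0063739 bar


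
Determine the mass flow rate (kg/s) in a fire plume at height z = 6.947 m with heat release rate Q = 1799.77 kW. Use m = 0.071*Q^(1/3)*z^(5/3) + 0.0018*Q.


Q^(1/3) = 12.164
z^(5/3) = 25.293
First term = 0.071 * 12.164 * 25.293 = 21.844
Second term = 0.0018 * 1799.77 = 3.2396
m = 25.083 kg/s

25.083 kg/s


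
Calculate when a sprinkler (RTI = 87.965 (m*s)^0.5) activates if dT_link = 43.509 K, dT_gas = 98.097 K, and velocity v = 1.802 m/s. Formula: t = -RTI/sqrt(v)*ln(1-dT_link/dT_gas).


dT_link/dT_gas = 0.44353
ln(1 - 0.44353) = -0.58614
t = -87.965 / sqrt(1.802) * -0.58614 = 38.409 s

38.409 s


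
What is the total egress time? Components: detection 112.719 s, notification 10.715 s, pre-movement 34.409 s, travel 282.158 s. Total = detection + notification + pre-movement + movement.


Total = 112.719 + 10.715 + 34.409 + 282.158 = 440.001 s

440.001 s


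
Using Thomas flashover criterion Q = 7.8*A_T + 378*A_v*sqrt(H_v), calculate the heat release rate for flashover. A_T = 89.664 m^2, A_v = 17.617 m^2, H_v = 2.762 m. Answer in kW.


7.8*A_T = 699.38
sqrt(H_v) = 1.6619
378*A_v*sqrt(H_v) = 11067
Q = 699.38 + 11067 = 11767 kW

11767 kW


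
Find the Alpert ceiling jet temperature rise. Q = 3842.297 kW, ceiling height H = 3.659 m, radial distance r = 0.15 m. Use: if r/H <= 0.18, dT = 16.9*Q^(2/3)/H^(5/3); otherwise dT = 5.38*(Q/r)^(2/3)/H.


r/H = 0.15 / 3.659 = 0.040995
r/H <= 0.18, so dT = 16.9*Q^(2/3)/H^(5/3)
Q^(2/3) = 245.32
H^(5/3) = 8.6884
dT = 16.9 * 245.32 / 8.6884 = 477.17 K

477.17 K


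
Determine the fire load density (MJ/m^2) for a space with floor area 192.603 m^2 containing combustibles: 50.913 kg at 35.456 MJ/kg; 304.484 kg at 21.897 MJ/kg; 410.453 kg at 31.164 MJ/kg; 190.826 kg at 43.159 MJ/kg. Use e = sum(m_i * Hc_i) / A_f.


Total energy = 50.913*35.456 + 304.484*21.897 + 410.453*31.164 + 190.826*43.159
= 1805.171 + 6667.286 + 12791.36 + 8235.859
= 29499.67 MJ
e = 29499.67 / 192.603 = 153.16 MJ/m^2

153.16 MJ/m^2


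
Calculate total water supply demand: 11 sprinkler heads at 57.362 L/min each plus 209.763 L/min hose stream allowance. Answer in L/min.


Sprinkler demand = 11 * 57.362 = 630.982 L/min
Total = 630.982 + 209.763 = 840.745 L/min

840.745 L/min


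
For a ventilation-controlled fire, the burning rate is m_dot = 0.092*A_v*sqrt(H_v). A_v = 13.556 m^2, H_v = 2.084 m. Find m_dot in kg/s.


sqrt(H_v) = 1.4436
m_dot = 0.092 * 13.556 * 1.4436 = 1.8004 kg/s

1.8004 kg/s


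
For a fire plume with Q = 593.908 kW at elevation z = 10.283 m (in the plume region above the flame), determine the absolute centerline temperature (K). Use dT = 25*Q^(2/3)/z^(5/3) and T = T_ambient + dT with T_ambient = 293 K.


Q^(2/3) = 70.656
z^(5/3) = 48.626
dT = 25 * 70.656 / 48.626 = 36.326 K
T = 293 + 36.326 = 329.33 K

329.33 K


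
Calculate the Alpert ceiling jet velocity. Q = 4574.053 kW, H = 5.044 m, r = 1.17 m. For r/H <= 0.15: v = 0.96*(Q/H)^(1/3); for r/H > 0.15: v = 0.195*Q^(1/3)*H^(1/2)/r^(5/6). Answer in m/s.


r/H = 1.17 / 5.044 = 0.23196
r/H > 0.15, so v = 0.195*Q^(1/3)*H^(1/2)/r^(5/6)
Q^(1/3) = 16.600
H^(1/2) = 2.2459
r^(5/6) = 1.1398
v = 0.195 * 16.600 * 2.2459 / 1.1398 = 6.3782 m/s

6.3782 m/s


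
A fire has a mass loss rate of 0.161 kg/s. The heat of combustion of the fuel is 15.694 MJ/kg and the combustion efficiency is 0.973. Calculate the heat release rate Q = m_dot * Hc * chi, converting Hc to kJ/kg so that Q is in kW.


Hc = 15.694 MJ/kg = 15.694 * 1000 kJ/kg = 15694 kJ/kg
Q = 0.161 kg/s * 15694 kJ/kg * 0.973 = 2458.5 kW

2458.5 kW


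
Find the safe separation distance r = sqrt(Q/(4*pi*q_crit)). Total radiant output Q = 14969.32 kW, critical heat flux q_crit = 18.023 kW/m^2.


4*pi*q_crit = 226.48
Q/(4*pi*q_crit) = 66.094
r = sqrt(66.094) = 8.1299 m

8.1299 m


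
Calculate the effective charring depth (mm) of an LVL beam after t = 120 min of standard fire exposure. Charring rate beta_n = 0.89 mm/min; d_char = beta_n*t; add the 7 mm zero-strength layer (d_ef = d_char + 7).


d_char = 0.89 * 120 = 106.8 mm
d_ef = 106.8 + 1.0*7 = 113.8 mm

113.8 mm


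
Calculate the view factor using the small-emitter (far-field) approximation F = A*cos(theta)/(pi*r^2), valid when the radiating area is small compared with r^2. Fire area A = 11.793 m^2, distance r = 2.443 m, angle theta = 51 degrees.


cos(51 deg) = 0.62932
pi*r^2 = 18.750
F = 11.793 * 0.62932 / 18.750 = 0.39582

0.39582


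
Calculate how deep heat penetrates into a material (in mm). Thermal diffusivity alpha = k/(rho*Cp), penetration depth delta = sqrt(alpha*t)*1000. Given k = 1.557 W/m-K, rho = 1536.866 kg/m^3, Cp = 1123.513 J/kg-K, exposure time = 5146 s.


alpha = 1.557 / (1536.866 * 1123.513) = 9.0173e-07 m^2/s
alpha * t = 0.0046403
delta = sqrt(0.0046403) * 1000 = 68.120 mm

68.120 mm


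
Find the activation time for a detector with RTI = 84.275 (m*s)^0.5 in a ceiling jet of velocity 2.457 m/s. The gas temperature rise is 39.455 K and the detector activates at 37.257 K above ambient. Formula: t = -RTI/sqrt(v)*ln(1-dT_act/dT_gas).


dT_act/dT_gas = 0.94429
ln(1 - 0.94429) = -2.8876
t = -84.275 / sqrt(2.457) * -2.8876 = 155.25 s

155.25 s


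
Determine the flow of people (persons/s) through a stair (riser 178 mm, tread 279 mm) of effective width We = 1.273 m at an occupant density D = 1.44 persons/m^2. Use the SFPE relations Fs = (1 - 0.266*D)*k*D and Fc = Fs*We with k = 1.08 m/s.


1 - 0.266*D = 1 - 0.266*1.44 = 0.61696
Fs = 0.61696 * 1.08 * 1.44 = 0.95950 persons/(s*m)
Fc = 0.95950 * 1.273 = 1.2214 persons/s

1.2214 persons/s


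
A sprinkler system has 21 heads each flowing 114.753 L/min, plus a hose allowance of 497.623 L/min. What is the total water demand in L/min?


Sprinkler demand = 21 * 114.753 = 2409.813 L/min
Total = 2409.813 + 497.623 = 2907.436 L/min

2907.436 L/min


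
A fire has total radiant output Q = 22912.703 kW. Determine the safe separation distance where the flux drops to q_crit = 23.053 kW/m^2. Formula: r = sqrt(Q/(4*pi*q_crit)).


4*pi*q_crit = 289.69
Q/(4*pi*q_crit) = 79.093
r = sqrt(79.093) = 8.8934 m

8.8934 m


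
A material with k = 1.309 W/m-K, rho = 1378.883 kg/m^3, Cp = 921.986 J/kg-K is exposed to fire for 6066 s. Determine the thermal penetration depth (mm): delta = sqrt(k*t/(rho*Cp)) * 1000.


alpha = 1.309 / (1378.883 * 921.986) = 1.0296e-06 m^2/s
alpha * t = 0.0062458
delta = sqrt(0.0062458) * 1000 = 79.031 mm

79.031 mm


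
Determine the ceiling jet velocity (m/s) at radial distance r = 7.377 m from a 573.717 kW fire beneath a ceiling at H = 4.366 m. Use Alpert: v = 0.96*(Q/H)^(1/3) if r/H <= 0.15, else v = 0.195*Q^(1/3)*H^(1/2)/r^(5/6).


r/H = 7.377 / 4.366 = 1.6896
r/H > 0.15, so v = 0.195*Q^(1/3)*H^(1/2)/r^(5/6)
Q^(1/3) = 8.3093
H^(1/2) = 2.0895
r^(5/6) = 5.2873
v = 0.195 * 8.3093 * 2.0895 / 5.2873 = 0.64034 m/s

0.64034 m/s


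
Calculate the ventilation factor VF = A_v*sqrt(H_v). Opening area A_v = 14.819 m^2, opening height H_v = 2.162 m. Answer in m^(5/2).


sqrt(H_v) = 1.4704
VF = 14.819 * 1.4704 = 21.789 m^(5/2)

21.789 m^(5/2)


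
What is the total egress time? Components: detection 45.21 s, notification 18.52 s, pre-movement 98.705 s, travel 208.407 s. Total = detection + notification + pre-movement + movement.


Total = 45.21 + 18.52 + 98.705 + 208.407 = 370.842 s

370.842 s


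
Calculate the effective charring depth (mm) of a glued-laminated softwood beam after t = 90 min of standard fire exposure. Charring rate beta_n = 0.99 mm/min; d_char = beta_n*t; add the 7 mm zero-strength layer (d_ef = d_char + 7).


d_char = 0.99 * 90 = 89.1 mm
d_ef = 89.1 + 1.0*7 = 96.1 mm

96.1 mm


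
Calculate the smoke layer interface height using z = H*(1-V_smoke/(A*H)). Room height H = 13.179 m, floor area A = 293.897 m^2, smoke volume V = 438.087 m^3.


V/(A*H) = 0.11311
1 - 0.11311 = 0.88689
z = 13.179 * 0.88689 = 11.688 m

11.688 m


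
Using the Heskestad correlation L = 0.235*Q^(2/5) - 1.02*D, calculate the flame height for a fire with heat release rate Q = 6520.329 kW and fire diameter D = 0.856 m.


Q^(2/5) = 33.551
0.235 * Q^(2/5) = 7.8845
1.02 * D = 0.87312
L = 7.0114 m

7.0114 m


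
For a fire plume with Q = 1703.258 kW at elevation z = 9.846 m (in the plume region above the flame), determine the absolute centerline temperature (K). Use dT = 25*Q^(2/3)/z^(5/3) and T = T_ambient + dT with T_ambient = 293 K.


Q^(2/3) = 142.62
z^(5/3) = 45.231
dT = 25 * 142.62 / 45.231 = 78.830 K
T = 293 + 78.830 = 371.83 K

371.83 K


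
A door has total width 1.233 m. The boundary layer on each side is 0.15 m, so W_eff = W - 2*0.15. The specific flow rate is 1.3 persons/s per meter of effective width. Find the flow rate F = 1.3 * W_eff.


W_eff = 1.233 - 0.30 = 0.933 m
F = 1.3 * 0.933 = 1.2129 persons/s

1.2129 persons/s


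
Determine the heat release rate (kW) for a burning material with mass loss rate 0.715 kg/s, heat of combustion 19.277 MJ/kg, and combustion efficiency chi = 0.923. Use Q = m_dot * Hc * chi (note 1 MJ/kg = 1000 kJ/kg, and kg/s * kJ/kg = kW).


Hc = 19.277 MJ/kg = 19.277 * 1000 kJ/kg = 19277 kJ/kg
Q = 0.715 kg/s * 19277 kJ/kg * 0.923 = 12722 kW

12722 kW


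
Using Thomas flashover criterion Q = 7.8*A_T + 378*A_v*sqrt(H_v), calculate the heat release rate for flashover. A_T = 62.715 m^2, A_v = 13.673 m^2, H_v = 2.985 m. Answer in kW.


7.8*A_T = 489.177
sqrt(H_v) = 1.7277
378*A_v*sqrt(H_v) = 8929.5
Q = 489.177 + 8929.5 = 9418.7 kW

9418.7 kW


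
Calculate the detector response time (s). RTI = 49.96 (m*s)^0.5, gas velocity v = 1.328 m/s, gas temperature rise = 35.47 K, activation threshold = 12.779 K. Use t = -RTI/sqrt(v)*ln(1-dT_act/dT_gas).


dT_act/dT_gas = 0.36028
ln(1 - 0.36028) = -0.44672
t = -49.96 / sqrt(1.328) * -0.44672 = 19.367 s

19.367 s


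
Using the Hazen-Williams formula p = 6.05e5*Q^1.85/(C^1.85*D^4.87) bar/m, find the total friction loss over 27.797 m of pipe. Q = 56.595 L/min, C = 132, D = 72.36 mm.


Q^1.85 = 1748.4
C^1.85 = 8376.5
D^4.87 = 1.1370e+09
p/m = 0.00011106 bar/m
p_total = 0.00011106 * 27.797 = 0.0030873 bar

0.0030873 bar


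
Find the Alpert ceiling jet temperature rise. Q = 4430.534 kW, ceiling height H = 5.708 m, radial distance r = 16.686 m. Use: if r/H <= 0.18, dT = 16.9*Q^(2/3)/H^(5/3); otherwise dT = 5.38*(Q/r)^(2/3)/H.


r/H = 16.686 / 5.708 = 2.9233
r/H > 0.18, so dT = 5.38*(Q/r)^(2/3)/H
Q/r = 265.52
(Q/r)^(2/3) = 41.311
dT = 5.38 * 41.311 / 5.708 = 38.937 K

38.937 K


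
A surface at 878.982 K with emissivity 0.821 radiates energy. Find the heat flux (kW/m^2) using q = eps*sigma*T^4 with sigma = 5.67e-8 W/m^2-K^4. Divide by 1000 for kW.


T^4 = 5.9693e+11
q = 0.821 * 5.67e-8 * 5.9693e+11 / 1000 = 27.787 kW/m^2

27.787 kW/m^2


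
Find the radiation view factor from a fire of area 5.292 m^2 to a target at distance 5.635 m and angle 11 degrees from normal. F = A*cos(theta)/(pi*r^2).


cos(11 deg) = 0.98163
pi*r^2 = 99.756
F = 5.292 * 0.98163 / 99.756 = 0.052075

0.052075


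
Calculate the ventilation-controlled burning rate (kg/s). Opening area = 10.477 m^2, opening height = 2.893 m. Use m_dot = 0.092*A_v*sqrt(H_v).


sqrt(H_v) = 1.7009
m_dot = 0.092 * 10.477 * 1.7009 = 1.6395 kg/s

1.6395 kg/s


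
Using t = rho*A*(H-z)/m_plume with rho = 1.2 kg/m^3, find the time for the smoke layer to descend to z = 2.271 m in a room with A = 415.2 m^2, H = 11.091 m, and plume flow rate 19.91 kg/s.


H - z = 8.82 m
t = 1.2 * 415.2 * 8.82 / 19.91 = 220.72 s

220.72 s


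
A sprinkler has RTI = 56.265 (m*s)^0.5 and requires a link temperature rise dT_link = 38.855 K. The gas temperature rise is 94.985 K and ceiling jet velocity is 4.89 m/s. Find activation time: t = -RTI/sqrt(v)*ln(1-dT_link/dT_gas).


dT_link/dT_gas = 0.40906
ln(1 - 0.40906) = -0.52605
t = -56.265 / sqrt(4.89) * -0.52605 = 13.385 s

13.385 s


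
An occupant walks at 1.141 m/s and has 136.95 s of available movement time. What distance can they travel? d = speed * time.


d = 1.141 * 136.95 = 156.26 m

156.26 m


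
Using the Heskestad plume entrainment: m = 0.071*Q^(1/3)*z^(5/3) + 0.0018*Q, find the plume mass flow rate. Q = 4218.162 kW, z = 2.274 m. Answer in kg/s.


Q^(1/3) = 16.158
z^(5/3) = 3.9323
First term = 0.071 * 16.158 * 3.9323 = 4.5111
Second term = 0.0018 * 4218.162 = 7.5927
m = 12.104 kg/s

12.104 kg/s


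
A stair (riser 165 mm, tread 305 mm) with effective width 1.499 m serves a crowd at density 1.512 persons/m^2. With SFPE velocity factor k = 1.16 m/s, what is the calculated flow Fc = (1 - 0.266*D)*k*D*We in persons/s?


1 - 0.266*D = 1 - 0.266*1.512 = 0.59781
Fs = 0.59781 * 1.16 * 1.512 = 1.0485 persons/(s*m)
Fc = 1.0485 * 1.499 = 1.5717 persons/s

1.5717 persons/s


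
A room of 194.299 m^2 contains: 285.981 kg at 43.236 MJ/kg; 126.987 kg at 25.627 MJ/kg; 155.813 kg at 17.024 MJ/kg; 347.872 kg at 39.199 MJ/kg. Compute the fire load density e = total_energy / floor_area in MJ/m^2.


Total energy = 285.981*43.236 + 126.987*25.627 + 155.813*17.024 + 347.872*39.199
= 12364.67 + 3254.296 + 2652.561 + 13636.23
= 31907.77 MJ
e = 31907.77 / 194.299 = 164.22 MJ/m^2

164.22 MJ/m^2


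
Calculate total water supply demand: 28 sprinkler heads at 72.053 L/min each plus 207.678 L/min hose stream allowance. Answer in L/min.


Sprinkler demand = 28 * 72.053 = 2017.484 L/min
Total = 2017.484 + 207.678 = 2225.162 L/min

2225.162 L/min


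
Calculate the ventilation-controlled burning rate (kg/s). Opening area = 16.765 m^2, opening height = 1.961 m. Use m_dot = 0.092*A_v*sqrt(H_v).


sqrt(H_v) = 1.4004
m_dot = 0.092 * 16.765 * 1.4004 = 2.1599 kg/s

2.1599 kg/s


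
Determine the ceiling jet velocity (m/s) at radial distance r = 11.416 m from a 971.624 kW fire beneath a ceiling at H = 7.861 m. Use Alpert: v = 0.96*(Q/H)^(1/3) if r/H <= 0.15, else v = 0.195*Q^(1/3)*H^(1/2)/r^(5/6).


r/H = 11.416 / 7.861 = 1.4522
r/H > 0.15, so v = 0.195*Q^(1/3)*H^(1/2)/r^(5/6)
Q^(1/3) = 9.9045
H^(1/2) = 2.8037
r^(5/6) = 7.6078
v = 0.195 * 9.9045 * 2.8037 / 7.6078 = 0.71178 m/s

0.71178 m/s


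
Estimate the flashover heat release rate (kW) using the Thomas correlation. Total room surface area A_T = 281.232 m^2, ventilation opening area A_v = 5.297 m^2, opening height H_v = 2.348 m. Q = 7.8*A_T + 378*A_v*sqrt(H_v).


7.8*A_T = 2193.6
sqrt(H_v) = 1.5323
378*A_v*sqrt(H_v) = 3068.1
Q = 2193.6 + 3068.1 = 5261.7 kW

5261.7 kW


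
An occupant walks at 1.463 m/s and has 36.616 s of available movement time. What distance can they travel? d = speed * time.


d = 1.463 * 36.616 = 53.569 m

53.569 m


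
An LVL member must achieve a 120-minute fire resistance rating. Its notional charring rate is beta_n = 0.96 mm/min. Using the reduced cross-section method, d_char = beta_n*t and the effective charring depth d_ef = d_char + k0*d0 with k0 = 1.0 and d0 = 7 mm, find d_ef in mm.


d_char = 0.96 * 120 = 115.2 mm
d_ef = 115.2 + 1.0*7 = 122.2 mm

122.2 mm


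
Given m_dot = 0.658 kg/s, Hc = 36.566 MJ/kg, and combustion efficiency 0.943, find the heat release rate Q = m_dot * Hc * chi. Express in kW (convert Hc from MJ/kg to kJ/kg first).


Hc = 36.566 MJ/kg = 36.566 * 1000 kJ/kg = 36566 kJ/kg
Q = 0.658 kg/s * 36566 kJ/kg * 0.943 = 22689 kW

22689 kW


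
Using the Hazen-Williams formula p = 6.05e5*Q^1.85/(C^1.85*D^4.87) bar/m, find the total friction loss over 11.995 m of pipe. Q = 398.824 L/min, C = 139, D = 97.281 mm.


Q^1.85 = 64781
C^1.85 = 9216.7
D^4.87 = 4.8050e+09
p/m = 0.00088497 bar/m
p_total = 0.00088497 * 11.995 = 0.010615 bar

0.010615 bar


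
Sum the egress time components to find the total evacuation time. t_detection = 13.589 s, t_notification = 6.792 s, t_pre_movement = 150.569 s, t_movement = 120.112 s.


Total = 13.589 + 6.792 + 150.569 + 120.112 = 291.062 s

291.062 s


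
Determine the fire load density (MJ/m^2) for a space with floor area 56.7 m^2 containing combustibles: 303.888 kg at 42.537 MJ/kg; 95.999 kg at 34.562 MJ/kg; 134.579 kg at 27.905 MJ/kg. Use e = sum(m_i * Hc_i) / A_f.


Total energy = 303.888*42.537 + 95.999*34.562 + 134.579*27.905
= 12926.48 + 3317.917 + 3755.427
= 19999.83 MJ
e = 19999.83 / 56.7 = 352.73 MJ/m^2

352.73 MJ/m^2


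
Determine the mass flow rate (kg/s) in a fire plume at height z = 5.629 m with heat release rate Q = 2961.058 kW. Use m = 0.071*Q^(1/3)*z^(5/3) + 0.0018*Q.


Q^(1/3) = 14.360
z^(5/3) = 17.812
First term = 0.071 * 14.360 * 17.812 = 18.160
Second term = 0.0018 * 2961.058 = 5.3299
m = 23.490 kg/s

23.490 kg/s


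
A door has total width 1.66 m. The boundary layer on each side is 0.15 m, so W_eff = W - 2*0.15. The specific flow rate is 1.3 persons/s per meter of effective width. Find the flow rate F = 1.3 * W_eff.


W_eff = 1.66 - 0.30 = 1.36 m
F = 1.3 * 1.36 = 1.768 persons/s

1.768 persons/s


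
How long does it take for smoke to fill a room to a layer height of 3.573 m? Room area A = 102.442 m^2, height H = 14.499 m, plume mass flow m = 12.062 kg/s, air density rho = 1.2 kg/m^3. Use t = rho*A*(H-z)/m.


H - z = 10.926 m
t = 1.2 * 102.442 * 10.926 / 12.062 = 111.35 s

111.35 s


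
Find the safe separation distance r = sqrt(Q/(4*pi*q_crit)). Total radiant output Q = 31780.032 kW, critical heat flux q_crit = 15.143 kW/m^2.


4*pi*q_crit = 190.29
Q/(4*pi*q_crit) = 167.01
r = sqrt(167.01) = 12.923 m

12.923 m


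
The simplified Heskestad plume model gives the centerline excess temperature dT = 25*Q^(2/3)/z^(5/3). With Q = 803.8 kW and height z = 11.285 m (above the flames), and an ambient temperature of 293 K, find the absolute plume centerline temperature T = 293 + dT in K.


Q^(2/3) = 86.450
z^(5/3) = 56.777
dT = 25 * 86.450 / 56.777 = 38.066 K
T = 293 + 38.066 = 331.07 K

331.07 K


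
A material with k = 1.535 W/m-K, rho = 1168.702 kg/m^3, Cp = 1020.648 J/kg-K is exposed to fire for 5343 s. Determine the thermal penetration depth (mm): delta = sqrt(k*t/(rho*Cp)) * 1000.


alpha = 1.535 / (1168.702 * 1020.648) = 1.2869e-06 m^2/s
alpha * t = 0.0068757
delta = sqrt(0.0068757) * 1000 = 82.920 mm

82.920 mm


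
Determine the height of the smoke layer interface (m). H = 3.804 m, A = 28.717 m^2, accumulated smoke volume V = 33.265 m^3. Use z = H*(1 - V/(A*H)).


V/(A*H) = 0.30451
1 - 0.30451 = 0.69549
z = 3.804 * 0.69549 = 2.6456 m

2.6456 m


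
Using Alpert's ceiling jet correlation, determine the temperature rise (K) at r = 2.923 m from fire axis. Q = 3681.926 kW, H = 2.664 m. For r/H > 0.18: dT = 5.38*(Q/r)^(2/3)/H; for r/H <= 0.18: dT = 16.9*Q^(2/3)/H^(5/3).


r/H = 2.923 / 2.664 = 1.0972
r/H > 0.18, so dT = 5.38*(Q/r)^(2/3)/H
Q/r = 1259.6
(Q/r)^(2/3) = 116.64
dT = 5.38 * 116.64 / 2.664 = 235.55 K

235.55 K


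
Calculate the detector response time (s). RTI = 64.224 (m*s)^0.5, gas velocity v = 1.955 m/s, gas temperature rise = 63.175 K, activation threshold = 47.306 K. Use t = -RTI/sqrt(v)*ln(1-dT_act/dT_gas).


dT_act/dT_gas = 0.74881
ln(1 - 0.74881) = -1.3815
t = -64.224 / sqrt(1.955) * -1.3815 = 63.458 s

63.458 s


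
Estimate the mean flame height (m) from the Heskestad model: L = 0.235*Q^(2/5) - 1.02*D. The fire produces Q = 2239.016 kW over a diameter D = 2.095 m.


Q^(2/5) = 21.879
0.235 * Q^(2/5) = 5.1415
1.02 * D = 2.1369
L = 3.0046 m

3.0046 m


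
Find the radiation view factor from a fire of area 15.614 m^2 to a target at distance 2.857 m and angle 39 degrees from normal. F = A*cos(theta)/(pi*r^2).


cos(39 deg) = 0.77715
pi*r^2 = 25.643
F = 15.614 * 0.77715 / 25.643 = 0.47320

0.47320


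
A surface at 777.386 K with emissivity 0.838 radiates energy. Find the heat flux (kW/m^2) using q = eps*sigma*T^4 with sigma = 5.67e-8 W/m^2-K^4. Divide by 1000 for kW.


T^4 = 3.6521e+11
q = 0.838 * 5.67e-8 * 3.6521e+11 / 1000 = 17.353 kW/m^2

17.353 kW/m^2


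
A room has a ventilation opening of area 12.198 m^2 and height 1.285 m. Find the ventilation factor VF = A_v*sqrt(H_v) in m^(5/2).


sqrt(H_v) = 1.1336
VF = 12.198 * 1.1336 = 13.827 m^(5/2)

13.827 m^(5/2)


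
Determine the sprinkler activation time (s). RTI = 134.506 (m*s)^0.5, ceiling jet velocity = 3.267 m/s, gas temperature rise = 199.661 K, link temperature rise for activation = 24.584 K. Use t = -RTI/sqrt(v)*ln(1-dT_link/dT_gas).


dT_link/dT_gas = 0.12313
ln(1 - 0.12313) = -0.13140
t = -134.506 / sqrt(3.267) * -0.13140 = 9.7779 s

9.7779 s


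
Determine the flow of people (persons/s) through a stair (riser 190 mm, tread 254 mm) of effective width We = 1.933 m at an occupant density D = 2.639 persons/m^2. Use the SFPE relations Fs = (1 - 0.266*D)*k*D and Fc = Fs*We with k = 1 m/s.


1 - 0.266*D = 1 - 0.266*2.639 = 0.29803
Fs = 0.29803 * 1 * 2.639 = 0.78649 persons/(s*m)
Fc = 0.78649 * 1.933 = 1.5203 persons/s

1.5203 persons/s


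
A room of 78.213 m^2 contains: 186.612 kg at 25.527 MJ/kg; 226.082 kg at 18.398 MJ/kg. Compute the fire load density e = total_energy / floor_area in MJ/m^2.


Total energy = 186.612*25.527 + 226.082*18.398
= 4763.645 + 4159.457
= 8923.101 MJ
e = 8923.101 / 78.213 = 114.09 MJ/m^2

114.09 MJ/m^2


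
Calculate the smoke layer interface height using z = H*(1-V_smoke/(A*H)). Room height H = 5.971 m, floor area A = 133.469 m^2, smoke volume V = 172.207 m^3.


V/(A*H) = 0.21608
1 - 0.21608 = 0.78392
z = 5.971 * 0.78392 = 4.6808 m

4.6808 m


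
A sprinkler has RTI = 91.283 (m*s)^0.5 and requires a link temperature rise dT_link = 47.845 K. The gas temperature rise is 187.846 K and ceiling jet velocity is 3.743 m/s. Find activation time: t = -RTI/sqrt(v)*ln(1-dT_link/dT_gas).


dT_link/dT_gas = 0.25470
ln(1 - 0.25470) = -0.29397
t = -91.283 / sqrt(3.743) * -0.29397 = 13.870 s

13.870 s


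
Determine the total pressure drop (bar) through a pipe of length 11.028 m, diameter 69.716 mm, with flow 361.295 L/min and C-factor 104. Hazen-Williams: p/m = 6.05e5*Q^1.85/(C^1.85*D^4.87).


Q^1.85 = 53957
C^1.85 = 5389.0
D^4.87 = 9.4848e+08
p/m = 0.0063864 bar/m
p_total = 0.0063864 * 11.028 = 0.070430 bar

0.070430 bar


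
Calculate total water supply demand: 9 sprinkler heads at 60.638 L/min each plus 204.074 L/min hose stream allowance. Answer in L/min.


Sprinkler demand = 9 * 60.638 = 545.742 L/min
Total = 545.742 + 204.074 = 749.816 L/min

749.816 L/min


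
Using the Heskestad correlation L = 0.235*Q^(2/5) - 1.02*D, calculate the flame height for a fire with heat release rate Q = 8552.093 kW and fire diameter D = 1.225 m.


Q^(2/5) = 37.396
0.235 * Q^(2/5) = 8.7881
1.02 * D = 1.2495
L = 7.5386 m

7.5386 m


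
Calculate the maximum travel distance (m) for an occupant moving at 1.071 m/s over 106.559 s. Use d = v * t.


d = 1.071 * 106.559 = 114.12 m

114.12 m


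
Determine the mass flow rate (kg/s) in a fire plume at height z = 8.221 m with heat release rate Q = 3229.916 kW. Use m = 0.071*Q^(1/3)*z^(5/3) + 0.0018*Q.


Q^(1/3) = 14.782
z^(5/3) = 33.487
First term = 0.071 * 14.782 * 33.487 = 35.145
Second term = 0.0018 * 3229.916 = 5.8138
m = 40.959 kg/s

40.959 kg/s


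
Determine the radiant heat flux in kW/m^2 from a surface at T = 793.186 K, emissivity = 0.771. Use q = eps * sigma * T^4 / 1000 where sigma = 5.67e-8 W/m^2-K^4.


T^4 = 3.9582e+11
q = 0.771 * 5.67e-8 * 3.9582e+11 / 1000 = 17.304 kW/m^2

17.304 kW/m^2


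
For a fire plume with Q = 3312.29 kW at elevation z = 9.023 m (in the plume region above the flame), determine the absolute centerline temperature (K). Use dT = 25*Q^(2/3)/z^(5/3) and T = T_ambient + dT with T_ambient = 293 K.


Q^(2/3) = 222.20
z^(5/3) = 39.107
dT = 25 * 222.20 / 39.107 = 142.05 K
T = 293 + 142.05 = 435.05 K

435.05 K


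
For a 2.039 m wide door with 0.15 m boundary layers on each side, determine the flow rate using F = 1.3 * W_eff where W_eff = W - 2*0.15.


W_eff = 2.039 - 0.30 = 1.739 m
F = 1.3 * 1.739 = 2.2607 persons/s

2.2607 persons/s


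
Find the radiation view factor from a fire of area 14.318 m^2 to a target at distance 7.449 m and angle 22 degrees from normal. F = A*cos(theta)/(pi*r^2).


cos(22 deg) = 0.92718
pi*r^2 = 174.32
F = 14.318 * 0.92718 / 174.32 = 0.076156

0.076156


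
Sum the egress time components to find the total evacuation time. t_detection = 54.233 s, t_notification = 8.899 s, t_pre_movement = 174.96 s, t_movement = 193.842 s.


Total = 54.233 + 8.899 + 174.96 + 193.842 = 431.934 s

431.934 s


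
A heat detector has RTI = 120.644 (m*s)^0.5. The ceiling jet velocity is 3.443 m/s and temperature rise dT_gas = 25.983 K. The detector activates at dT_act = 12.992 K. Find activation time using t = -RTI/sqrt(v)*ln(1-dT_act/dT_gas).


dT_act/dT_gas = 0.50002
ln(1 - 0.50002) = -0.69319
t = -120.644 / sqrt(3.443) * -0.69319 = 45.070 s

45.070 s


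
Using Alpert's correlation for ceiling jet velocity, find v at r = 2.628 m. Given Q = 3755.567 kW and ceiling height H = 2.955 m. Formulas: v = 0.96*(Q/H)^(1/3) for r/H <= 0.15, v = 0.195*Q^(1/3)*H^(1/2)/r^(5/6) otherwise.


r/H = 2.628 / 2.955 = 0.88934
r/H > 0.15, so v = 0.195*Q^(1/3)*H^(1/2)/r^(5/6)
Q^(1/3) = 15.544
H^(1/2) = 1.7190
r^(5/6) = 2.2371
v = 0.195 * 15.544 * 1.7190 / 2.2371 = 2.3291 m/s

2.3291 m/s


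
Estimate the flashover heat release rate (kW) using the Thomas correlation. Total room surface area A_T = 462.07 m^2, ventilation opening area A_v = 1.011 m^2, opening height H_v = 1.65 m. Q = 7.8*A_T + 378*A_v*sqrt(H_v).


7.8*A_T = 3604.146
sqrt(H_v) = 1.2845
378*A_v*sqrt(H_v) = 490.89
Q = 3604.146 + 490.89 = 4095.0 kW

4095.0 kW


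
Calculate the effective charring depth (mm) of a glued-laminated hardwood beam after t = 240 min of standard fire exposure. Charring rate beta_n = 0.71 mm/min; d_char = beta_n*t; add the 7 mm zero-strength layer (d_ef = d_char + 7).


d_char = 0.71 * 240 = 170.4 mm
d_ef = 170.4 + 1.0*7 = 177.4 mm

177.4 mm


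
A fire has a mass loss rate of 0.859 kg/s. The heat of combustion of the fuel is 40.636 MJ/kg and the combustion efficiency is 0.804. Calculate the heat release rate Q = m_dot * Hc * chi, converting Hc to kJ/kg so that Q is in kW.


Hc = 40.636 MJ/kg = 40.636 * 1000 kJ/kg = 40636 kJ/kg
Q = 0.859 kg/s * 40636 kJ/kg * 0.804 = 28065 kW

28065 kW


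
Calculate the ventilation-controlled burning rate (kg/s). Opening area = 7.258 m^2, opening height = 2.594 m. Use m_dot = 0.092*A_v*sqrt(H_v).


sqrt(H_v) = 1.6106
m_dot = 0.092 * 7.258 * 1.6106 = 1.0754 kg/s

1.0754 kg/s


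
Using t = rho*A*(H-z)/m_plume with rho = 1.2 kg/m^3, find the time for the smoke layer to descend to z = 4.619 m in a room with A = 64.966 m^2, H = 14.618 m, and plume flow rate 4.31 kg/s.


H - z = 9.999 m
t = 1.2 * 64.966 * 9.999 / 4.31 = 180.86 s

180.86 s


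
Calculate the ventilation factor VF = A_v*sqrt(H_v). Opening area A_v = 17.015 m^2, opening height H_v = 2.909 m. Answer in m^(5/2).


sqrt(H_v) = 1.7056
VF = 17.015 * 1.7056 = 29.020 m^(5/2)

29.020 m^(5/2)


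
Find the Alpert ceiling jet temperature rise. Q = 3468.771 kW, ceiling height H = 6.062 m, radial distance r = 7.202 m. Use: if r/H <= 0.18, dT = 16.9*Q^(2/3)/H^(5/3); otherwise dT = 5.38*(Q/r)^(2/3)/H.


r/H = 7.202 / 6.062 = 1.1881
r/H > 0.18, so dT = 5.38*(Q/r)^(2/3)/H
Q/r = 481.64
(Q/r)^(2/3) = 61.444
dT = 5.38 * 61.444 / 6.062 = 54.532 K

54.532 K


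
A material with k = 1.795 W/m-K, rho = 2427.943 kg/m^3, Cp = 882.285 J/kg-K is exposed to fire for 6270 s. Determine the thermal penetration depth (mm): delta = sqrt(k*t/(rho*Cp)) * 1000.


alpha = 1.795 / (2427.943 * 882.285) = 8.3795e-07 m^2/s
alpha * t = 0.0052539
delta = sqrt(0.0052539) * 1000 = 72.484 mm

72.484 mm


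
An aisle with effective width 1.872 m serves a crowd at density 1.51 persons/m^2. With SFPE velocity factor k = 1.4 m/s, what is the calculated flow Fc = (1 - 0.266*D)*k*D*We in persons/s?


1 - 0.266*D = 1 - 0.266*1.51 = 0.59834
Fs = 0.59834 * 1.4 * 1.51 = 1.2649 persons/(s*m)
Fc = 1.2649 * 1.872 = 2.3679 persons/s

2.3679 persons/s


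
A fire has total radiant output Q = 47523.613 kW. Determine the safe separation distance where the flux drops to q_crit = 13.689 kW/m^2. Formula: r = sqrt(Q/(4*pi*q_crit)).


4*pi*q_crit = 172.02
Q/(4*pi*q_crit) = 276.27
r = sqrt(276.27) = 16.621 m

16.621 m


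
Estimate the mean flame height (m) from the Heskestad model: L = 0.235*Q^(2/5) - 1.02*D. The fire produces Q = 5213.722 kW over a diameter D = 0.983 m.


Q^(2/5) = 30.680
0.235 * Q^(2/5) = 7.2099
1.02 * D = 1.0027
L = 6.2072 m

6.2072 m


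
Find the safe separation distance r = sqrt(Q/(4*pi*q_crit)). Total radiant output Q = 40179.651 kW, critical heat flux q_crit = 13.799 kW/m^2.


4*pi*q_crit = 173.40
Q/(4*pi*q_crit) = 231.71
r = sqrt(231.71) = 15.222 m

15.222 m


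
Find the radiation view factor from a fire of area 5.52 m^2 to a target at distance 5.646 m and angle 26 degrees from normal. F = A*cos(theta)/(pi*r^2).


cos(26 deg) = 0.89879
pi*r^2 = 100.15
F = 5.52 * 0.89879 / 100.15 = 0.049541

0.049541


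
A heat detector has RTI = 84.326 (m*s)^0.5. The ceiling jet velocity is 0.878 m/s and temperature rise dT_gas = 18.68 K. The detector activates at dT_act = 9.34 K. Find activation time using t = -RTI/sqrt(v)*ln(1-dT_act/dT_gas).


dT_act/dT_gas = 0.5
ln(1 - 0.5) = -0.69315
t = -84.326 / sqrt(0.878) * -0.69315 = 62.379 s

62.379 s


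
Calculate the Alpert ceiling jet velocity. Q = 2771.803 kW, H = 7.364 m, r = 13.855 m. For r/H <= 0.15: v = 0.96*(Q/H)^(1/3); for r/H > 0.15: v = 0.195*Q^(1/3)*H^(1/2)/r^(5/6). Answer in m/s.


r/H = 13.855 / 7.364 = 1.8815
r/H > 0.15, so v = 0.195*Q^(1/3)*H^(1/2)/r^(5/6)
Q^(1/3) = 14.047
H^(1/2) = 2.7137
r^(5/6) = 8.9400
v = 0.195 * 14.047 * 2.7137 / 8.9400 = 0.83146 m/s

0.83146 m/s


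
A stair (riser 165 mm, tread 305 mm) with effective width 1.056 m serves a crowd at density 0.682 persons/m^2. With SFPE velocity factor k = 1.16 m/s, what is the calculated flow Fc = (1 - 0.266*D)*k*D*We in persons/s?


1 - 0.266*D = 1 - 0.266*0.682 = 0.81859
Fs = 0.81859 * 1.16 * 0.682 = 0.64760 persons/(s*m)
Fc = 0.64760 * 1.056 = 0.68387 persons/s

0.68387 persons/s


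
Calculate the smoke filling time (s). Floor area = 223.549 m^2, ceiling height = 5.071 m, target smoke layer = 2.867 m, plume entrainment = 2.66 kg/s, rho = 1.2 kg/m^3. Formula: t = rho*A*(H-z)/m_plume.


H - z = 2.204 m
t = 1.2 * 223.549 * 2.204 / 2.66 = 222.27 s

222.27 s


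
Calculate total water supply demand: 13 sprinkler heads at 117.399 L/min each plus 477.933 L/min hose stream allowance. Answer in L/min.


Sprinkler demand = 13 * 117.399 = 1526.187 L/min
Total = 1526.187 + 477.933 = 2004.12 L/min

2004.12 L/min


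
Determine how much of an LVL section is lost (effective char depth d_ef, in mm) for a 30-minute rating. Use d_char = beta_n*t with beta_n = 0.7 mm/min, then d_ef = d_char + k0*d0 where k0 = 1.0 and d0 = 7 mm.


d_char = 0.7 * 30 = 21 mm
d_ef = 21 + 1.0*7 = 28 mm

28 mm
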